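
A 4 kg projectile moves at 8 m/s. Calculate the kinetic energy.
KE = ½mv² = ½(4)(8)² = 128.0 J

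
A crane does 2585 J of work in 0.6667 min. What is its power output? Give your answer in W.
Convert to SI: W = 2585.0 J, t = 40.002 s
P = W/t = 2585.0/40.002 = 64.62 W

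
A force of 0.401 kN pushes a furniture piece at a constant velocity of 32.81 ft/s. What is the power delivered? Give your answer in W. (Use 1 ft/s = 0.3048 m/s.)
Convert to SI: F = 401.0 N, v = 10.0005 m/s
P = Fv = (401.0)(10.0005) = 4010 W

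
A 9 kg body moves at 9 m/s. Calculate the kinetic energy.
KE = ½mv² = ½(9)(9)² = 364.5 J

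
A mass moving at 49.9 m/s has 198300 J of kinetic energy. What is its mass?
m = 2·KE/v² = 2·198300/(49.9)² = 159.3 kg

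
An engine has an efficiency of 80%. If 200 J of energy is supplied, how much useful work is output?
W_out = η·W_in = 0.8·200 = 160.0 J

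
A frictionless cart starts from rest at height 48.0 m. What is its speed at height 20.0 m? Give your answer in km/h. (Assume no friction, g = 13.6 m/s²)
mgh₁ = mgh₂ + ½mv² ⇒ v = √(2g(h₁−h₂)) = √(2·13.6·28.0) = 27.5971 m/s = 99.35 km/h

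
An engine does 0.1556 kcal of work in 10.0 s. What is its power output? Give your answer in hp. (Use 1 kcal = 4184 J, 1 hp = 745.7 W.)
Convert to SI: W = 651.03 J, t = 10.0 s
P = W/t = 651.03/10.0 = 65.103 W = 0.0873 hp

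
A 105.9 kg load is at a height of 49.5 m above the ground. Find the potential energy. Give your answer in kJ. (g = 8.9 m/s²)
PE = mgh = (105.9)(8.9)(49.5) = 46654.2 J = 46.65 kJ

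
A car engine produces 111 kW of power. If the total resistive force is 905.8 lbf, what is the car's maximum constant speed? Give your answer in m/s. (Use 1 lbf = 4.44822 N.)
Convert to SI: F = 4029.2 N
P = Fv ⇒ v = P/F = 111000 W/4029.2 N = 27.55 m/s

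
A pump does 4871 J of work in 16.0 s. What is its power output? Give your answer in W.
P = W/t = 4871.0/16.0 = 304.4 W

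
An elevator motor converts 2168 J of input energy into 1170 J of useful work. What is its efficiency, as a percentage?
η = W_out/W_in = 1170/2168 = 53.97%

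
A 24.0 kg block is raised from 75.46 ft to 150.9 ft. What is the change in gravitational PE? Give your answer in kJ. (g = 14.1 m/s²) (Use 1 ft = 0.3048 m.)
Convert to SI: m = 24.0 kg, Δh = 22.9941 m
ΔPE = mgΔh = (24.0)(14.1)(22.9941) = 7781.21 J = 7.781 kJ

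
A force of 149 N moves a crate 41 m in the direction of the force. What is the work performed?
W = F·d = (149)(41) = 6109 J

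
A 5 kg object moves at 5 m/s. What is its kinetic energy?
KE = ½mv² = ½(5)(5)² = 62.5 J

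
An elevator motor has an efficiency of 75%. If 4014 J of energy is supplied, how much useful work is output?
W_out = η·W_in = 0.75·4014 = 3010.5 J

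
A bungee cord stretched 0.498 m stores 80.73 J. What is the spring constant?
k = 2·PE/x² = 2·80.73/(0.498)² = 651.0 N/m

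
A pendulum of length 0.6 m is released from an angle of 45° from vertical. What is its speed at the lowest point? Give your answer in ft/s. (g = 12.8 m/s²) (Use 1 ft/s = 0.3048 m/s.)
h = L(1 − cosθ) = 0.6(1 − cos45°) = 0.175736 m
v = √(2gh) = √(2·12.8·0.175736) = 2.12105 m/s = 6.959 ft/s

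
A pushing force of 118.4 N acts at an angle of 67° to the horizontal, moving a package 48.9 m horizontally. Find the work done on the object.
W = F·d·cosθ = (118.4)(48.9)cos(67°) = 2262 J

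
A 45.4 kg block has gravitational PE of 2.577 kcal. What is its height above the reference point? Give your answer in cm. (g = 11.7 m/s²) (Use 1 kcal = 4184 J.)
Convert to SI: m = 45.4 kg, PE = 10782.2 J
h = PE/(mg) = 10782.2/(45.4·11.7) = 20.2985 m = 2030 cm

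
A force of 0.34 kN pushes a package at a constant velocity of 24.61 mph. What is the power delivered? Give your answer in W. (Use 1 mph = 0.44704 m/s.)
Convert to SI: F = 340.0 N, v = 11.0017 m/s
P = Fv = (340.0)(11.0017) = 3741 W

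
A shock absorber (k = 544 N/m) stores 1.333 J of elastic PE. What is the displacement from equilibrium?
x = √(2·PE/k) = √(2·1.333/544) = 0.07001 m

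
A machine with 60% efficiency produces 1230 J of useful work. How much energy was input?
W_in = W_out/η = 1230/0.6 = 2050 J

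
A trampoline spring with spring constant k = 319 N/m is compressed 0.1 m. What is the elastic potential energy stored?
PE = ½kx² = ½(319)(0.1)² = 1.595 J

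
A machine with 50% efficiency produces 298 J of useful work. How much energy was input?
W_in = W_out/η = 298/0.5 = 596.0 J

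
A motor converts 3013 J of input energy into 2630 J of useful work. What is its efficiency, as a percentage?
η = W_out/W_in = 2630/3013 = 87.29%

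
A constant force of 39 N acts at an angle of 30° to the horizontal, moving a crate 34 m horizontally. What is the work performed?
W = F·d·cosθ = (39)(34)cos(30°) = 1148 J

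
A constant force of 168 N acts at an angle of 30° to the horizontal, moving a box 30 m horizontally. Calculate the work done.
W = F·d·cosθ = (168)(30)cos(30°) = 4365 J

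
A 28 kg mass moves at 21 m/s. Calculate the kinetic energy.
KE = ½mv² = ½(28)(21)² = 6174.0 J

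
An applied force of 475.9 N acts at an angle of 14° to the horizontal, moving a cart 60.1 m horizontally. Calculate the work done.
W = F·d·cosθ = (475.9)(60.1)cos(14°) = 27750 J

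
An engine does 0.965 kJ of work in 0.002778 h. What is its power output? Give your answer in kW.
Convert to SI: W = 965.0 J, t = 10.0008 s
P = W/t = 965.0/10.0008 = 96.4923 W = 0.09649 kW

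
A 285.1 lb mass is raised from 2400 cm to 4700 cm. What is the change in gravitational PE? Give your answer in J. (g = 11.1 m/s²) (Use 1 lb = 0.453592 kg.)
Convert to SI: m = 129.319 kg, Δh = 23.0 m
ΔPE = mgΔh = (129.319)(11.1)(23.0) = 33020 J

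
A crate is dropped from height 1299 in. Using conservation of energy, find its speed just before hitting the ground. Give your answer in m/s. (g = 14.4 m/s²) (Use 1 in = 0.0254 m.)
Convert to SI: h = 32.9946 m
mgh = ½mv² ⇒ v = √(2gh) = √(2·14.4·32.9946) = 30.83 m/s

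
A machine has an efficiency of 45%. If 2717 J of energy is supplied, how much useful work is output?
W_out = η·W_in = 0.45·2717 = 1222.65 J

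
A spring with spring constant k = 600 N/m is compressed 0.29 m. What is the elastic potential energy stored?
PE = ½kx² = ½(600)(0.29)² = 25.23 J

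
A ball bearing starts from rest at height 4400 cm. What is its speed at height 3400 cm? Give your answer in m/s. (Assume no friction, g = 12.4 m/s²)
Convert to SI: h₁−h₂ = 10.0 m
mgh₁ = mgh₂ + ½mv² ⇒ v = √(2g(h₁−h₂)) = √(2·12.4·10.0) = 15.75 m/s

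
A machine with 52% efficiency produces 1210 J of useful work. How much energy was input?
W_in = W_out/η = 1210/0.52 = 2327 J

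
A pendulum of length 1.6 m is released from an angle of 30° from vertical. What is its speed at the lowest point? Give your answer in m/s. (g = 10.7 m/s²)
h = L(1 − cosθ) = 1.6(1 − cos30°) = 0.214359 m
v = √(2gh) = √(2·10.7·0.214359) = 2.142 m/s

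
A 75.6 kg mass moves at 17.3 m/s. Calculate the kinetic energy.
KE = ½mv² = ½(75.6)(17.3)² = 11310 J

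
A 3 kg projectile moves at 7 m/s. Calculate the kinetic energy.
KE = ½mv² = ½(3)(7)² = 73.5 J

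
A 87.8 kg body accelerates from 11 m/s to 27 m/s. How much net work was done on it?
W = ΔKE = ½m(v₂² − v₁²) = ½(87.8)(27² − 11²) = 26691.2 J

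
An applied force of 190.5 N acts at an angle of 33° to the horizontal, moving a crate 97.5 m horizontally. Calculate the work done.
W = F·d·cosθ = (190.5)(97.5)cos(33°) = 15580 J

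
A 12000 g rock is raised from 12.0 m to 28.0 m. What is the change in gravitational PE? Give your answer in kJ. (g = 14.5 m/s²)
Convert to SI: m = 12.0 kg, Δh = 16.0 m
ΔPE = mgΔh = (12.0)(14.5)(16.0) = 2784.0 J = 2.784 kJ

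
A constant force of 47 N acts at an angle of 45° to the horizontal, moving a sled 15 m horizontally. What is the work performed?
W = F·d·cosθ = (47)(15)cos(45°) = 498.5 J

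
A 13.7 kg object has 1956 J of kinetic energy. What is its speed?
v = √(2·KE/m) = √(2·1956/13.7) = 16.9 m/s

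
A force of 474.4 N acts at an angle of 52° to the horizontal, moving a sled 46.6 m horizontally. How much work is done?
W = F·d·cosθ = (474.4)(46.6)cos(52°) = 13610 J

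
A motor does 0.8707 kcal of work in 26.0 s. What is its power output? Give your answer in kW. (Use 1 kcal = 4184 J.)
Convert to SI: W = 3643.01 J, t = 26.0 s
P = W/t = 3643.01/26.0 = 140.116 W = 0.1401 kW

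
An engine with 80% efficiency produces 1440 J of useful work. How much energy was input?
W_in = W_out/η = 1440/0.8 = 1800 J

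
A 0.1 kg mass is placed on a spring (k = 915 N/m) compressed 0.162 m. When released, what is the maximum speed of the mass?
½kx² = ½mv² ⇒ v = x√(k/m) = (0.162)√(915/0.1) = 15.5 m/s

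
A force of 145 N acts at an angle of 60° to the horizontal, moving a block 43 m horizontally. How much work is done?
W = F·d·cosθ = (145)(43)cos(60°) = 3118 J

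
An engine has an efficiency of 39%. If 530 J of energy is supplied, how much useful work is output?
W_out = η·W_in = 0.39·530 = 206.7 J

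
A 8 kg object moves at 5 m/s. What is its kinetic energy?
KE = ½mv² = ½(8)(5)² = 100.0 J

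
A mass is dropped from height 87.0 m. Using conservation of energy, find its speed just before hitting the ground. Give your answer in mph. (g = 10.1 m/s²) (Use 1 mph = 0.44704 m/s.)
mgh = ½mv² ⇒ v = √(2gh) = √(2·10.1·87.0) = 41.9214 m/s = 93.78 mph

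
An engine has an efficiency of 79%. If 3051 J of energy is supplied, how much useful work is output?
W_out = η·W_in = 0.79·3051 = 2410.29 J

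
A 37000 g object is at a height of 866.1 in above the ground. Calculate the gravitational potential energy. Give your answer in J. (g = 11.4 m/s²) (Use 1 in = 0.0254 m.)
Convert to SI: m = 37.0 kg, h = 21.9989 m
PE = mgh = (37.0)(11.4)(21.9989) = 9279 J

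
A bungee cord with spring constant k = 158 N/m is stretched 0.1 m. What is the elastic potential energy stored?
PE = ½kx² = ½(158)(0.1)² = 0.79 J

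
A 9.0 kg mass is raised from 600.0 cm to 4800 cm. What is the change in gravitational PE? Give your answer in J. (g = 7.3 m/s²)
Convert to SI: m = 9.0 kg, Δh = 42.0 m
ΔPE = mgΔh = (9.0)(7.3)(42.0) = 2759 J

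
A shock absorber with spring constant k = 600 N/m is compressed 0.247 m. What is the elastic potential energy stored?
PE = ½kx² = ½(600)(0.247)² = 18.3 J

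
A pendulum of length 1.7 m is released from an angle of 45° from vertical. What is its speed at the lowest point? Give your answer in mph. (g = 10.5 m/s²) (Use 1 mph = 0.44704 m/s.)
h = L(1 − cosθ) = 1.7(1 − cos45°) = 0.497918 m
v = √(2gh) = √(2·10.5·0.497918) = 3.23362 m/s = 7.233 mph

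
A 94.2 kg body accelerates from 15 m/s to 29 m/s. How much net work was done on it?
W = ΔKE = ½m(v₂² − v₁²) = ½(94.2)(29² − 15²) = 29013.6 J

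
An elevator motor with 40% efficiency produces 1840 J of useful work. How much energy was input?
W_in = W_out/η = 1840/0.4 = 4600 J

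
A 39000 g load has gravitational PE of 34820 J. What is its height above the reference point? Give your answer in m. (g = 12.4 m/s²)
Convert to SI: m = 39.0 kg, PE = 34820.0 J
h = PE/(mg) = 34820.0/(39.0·12.4) = 72.0 m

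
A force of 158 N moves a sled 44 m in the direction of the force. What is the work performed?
W = F·d = (158)(44) = 6952 J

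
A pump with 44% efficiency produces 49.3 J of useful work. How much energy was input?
W_in = W_out/η = 49.3/0.44 = 112.0 J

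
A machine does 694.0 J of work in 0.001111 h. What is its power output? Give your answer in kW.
Convert to SI: W = 694.0 J, t = 3.9996 s
P = W/t = 694.0/3.9996 = 173.517 W = 0.1735 kW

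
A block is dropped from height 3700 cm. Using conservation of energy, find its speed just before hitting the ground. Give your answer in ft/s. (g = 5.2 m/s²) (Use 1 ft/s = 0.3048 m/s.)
Convert to SI: h = 37.0 m
mgh = ½mv² ⇒ v = √(2gh) = √(2·5.2·37.0) = 19.6163 m/s = 64.36 ft/s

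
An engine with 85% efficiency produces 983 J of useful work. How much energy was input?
W_in = W_out/η = 983/0.85 = 1156 J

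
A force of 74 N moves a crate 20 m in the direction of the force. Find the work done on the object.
W = F·d = (74)(20) = 1480 J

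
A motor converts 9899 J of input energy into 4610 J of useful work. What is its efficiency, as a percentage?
η = W_out/W_in = 4610/9899 = 46.57%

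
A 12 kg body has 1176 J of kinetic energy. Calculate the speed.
v = √(2·KE/m) = √(2·1176/12) = 14.0 m/s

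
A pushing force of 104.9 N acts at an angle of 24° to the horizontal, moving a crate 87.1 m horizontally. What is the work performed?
W = F·d·cosθ = (104.9)(87.1)cos(24°) = 8347 J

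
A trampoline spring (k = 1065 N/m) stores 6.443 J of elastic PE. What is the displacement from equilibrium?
x = √(2·PE/k) = √(2·6.443/1065) = 0.11 m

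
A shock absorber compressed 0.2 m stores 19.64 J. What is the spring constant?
k = 2·PE/x² = 2·19.64/(0.2)² = 982.0 N/m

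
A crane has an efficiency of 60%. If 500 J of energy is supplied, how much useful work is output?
W_out = η·W_in = 0.6·500 = 300.0 J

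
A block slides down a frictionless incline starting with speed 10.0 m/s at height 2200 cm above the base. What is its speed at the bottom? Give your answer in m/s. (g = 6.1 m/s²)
Convert to SI: v₀ = 10.0 m/s, h = 22.0 m
½mv₀² + mgh = ½mv² ⇒ v = √(v₀² + 2gh) = √(10.0² + 2·6.1·22.0) = 19.19 m/s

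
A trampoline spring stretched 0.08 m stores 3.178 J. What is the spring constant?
k = 2·PE/x² = 2·3.178/(0.08)² = 993.1 N/m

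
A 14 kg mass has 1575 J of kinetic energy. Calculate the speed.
v = √(2·KE/m) = √(2·1575/14) = 15.0 m/s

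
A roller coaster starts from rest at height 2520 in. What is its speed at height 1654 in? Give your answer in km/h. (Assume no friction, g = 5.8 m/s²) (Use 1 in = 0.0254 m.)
Convert to SI: h₁−h₂ = 21.9964 m
mgh₁ = mgh₂ + ½mv² ⇒ v = √(2g(h₁−h₂)) = √(2·5.8·21.9964) = 15.9737 m/s = 57.51 km/h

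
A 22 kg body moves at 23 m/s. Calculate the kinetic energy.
KE = ½mv² = ½(22)(23)² = 5819.0 J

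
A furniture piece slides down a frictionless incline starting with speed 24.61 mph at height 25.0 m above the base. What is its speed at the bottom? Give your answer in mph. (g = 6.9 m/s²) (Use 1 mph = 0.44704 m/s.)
Convert to SI: v₀ = 11.0017 m/s, h = 25.0 m
½mv₀² + mgh = ½mv² ⇒ v = √(v₀² + 2gh) = √(11.0017² + 2·6.9·25.0) = 21.5879 m/s = 48.29 mph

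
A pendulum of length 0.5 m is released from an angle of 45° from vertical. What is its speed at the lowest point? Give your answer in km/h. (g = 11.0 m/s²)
h = L(1 − cosθ) = 0.5(1 − cos45°) = 0.146447 m
v = √(2gh) = √(2·11.0·0.146447) = 1.79494 m/s = 6.462 km/h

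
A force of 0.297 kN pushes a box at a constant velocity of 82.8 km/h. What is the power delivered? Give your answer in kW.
Convert to SI: F = 297.0 N, v = 23.0 m/s
P = Fv = (297.0)(23.0) = 6831.0 W = 6.831 kW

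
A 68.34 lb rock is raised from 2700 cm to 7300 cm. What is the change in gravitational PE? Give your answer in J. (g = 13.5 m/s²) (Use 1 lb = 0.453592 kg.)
Convert to SI: m = 30.9985 kg, Δh = 46.0 m
ΔPE = mgΔh = (30.9985)(13.5)(46.0) = 19250 J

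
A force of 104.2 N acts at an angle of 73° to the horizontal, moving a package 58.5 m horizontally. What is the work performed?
W = F·d·cosθ = (104.2)(58.5)cos(73°) = 1782 J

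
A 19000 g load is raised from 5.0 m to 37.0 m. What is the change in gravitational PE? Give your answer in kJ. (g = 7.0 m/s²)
Convert to SI: m = 19.0 kg, Δh = 32.0 m
ΔPE = mgΔh = (19.0)(7.0)(32.0) = 4256.0 J = 4.256 kJ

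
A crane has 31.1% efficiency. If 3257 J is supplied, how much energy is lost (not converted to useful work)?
W_lost = W_in(1 − η) = 3257·(1 − 0.311) = 2244 J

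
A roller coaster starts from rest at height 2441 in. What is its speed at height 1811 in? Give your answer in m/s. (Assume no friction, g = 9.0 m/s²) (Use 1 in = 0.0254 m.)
Convert to SI: h₁−h₂ = 16.002 m
mgh₁ = mgh₂ + ½mv² ⇒ v = √(2g(h₁−h₂)) = √(2·9.0·16.002) = 16.97 m/s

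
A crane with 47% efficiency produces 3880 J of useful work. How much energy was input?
W_in = W_out/η = 3880/0.47 = 8255 J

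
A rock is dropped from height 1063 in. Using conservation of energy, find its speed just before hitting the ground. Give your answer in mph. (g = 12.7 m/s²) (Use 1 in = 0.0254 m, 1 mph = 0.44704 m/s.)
Convert to SI: h = 27.0002 m
mgh = ½mv² ⇒ v = √(2gh) = √(2·12.7·27.0002) = 26.1879 m/s = 58.58 mph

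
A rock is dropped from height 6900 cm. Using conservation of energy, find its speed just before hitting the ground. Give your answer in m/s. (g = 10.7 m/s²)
Convert to SI: h = 69.0 m
mgh = ½mv² ⇒ v = √(2gh) = √(2·10.7·69.0) = 38.43 m/s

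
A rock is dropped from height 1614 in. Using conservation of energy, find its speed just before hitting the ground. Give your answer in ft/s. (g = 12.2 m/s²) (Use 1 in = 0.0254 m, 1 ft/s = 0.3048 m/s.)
Convert to SI: h = 40.9956 m
mgh = ½mv² ⇒ v = √(2gh) = √(2·12.2·40.9956) = 31.6274 m/s = 103.8 ft/s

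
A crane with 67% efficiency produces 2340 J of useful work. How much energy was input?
W_in = W_out/η = 2340/0.67 = 3493 J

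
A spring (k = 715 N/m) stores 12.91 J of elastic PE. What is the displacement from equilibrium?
x = √(2·PE/k) = √(2·12.91/715) = 0.19 m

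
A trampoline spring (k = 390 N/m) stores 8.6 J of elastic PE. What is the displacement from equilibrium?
x = √(2·PE/k) = √(2·8.6/390) = 0.21 m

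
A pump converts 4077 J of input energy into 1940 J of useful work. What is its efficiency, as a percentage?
η = W_out/W_in = 1940/4077 = 47.58%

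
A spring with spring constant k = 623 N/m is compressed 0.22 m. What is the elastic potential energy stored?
PE = ½kx² = ½(623)(0.22)² = 15.08 J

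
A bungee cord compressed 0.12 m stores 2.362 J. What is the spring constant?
k = 2·PE/x² = 2·2.362/(0.12)² = 328.1 N/m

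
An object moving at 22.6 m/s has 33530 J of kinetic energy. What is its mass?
m = 2·KE/v² = 2·33530/(22.6)² = 131.3 kg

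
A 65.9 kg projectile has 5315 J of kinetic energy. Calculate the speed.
v = √(2·KE/m) = √(2·5315/65.9) = 12.7 m/s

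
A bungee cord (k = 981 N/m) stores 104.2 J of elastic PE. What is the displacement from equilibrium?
x = √(2·PE/k) = √(2·104.2/981) = 0.4609 m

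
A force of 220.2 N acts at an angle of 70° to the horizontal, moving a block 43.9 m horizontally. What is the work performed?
W = F·d·cosθ = (220.2)(43.9)cos(70°) = 3306 J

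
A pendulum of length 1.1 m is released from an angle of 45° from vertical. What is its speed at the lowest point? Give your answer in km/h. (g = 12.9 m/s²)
h = L(1 − cosθ) = 1.1(1 − cos45°) = 0.322183 m
v = √(2gh) = √(2·12.9·0.322183) = 2.88311 m/s = 10.38 km/h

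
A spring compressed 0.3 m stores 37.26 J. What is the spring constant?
k = 2·PE/x² = 2·37.26/(0.3)² = 828.0 N/m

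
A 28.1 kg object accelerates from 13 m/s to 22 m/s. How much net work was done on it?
W = ΔKE = ½m(v₂² − v₁²) = ½(28.1)(22² − 13²) = 4425.75 J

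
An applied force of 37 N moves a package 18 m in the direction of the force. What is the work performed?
W = F·d = (37)(18) = 666.0 J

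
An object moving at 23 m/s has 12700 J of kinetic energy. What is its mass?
m = 2·KE/v² = 2·12700/(23)² = 48.02 kg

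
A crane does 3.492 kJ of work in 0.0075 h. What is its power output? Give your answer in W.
Convert to SI: W = 3492.0 J, t = 27.0 s
P = W/t = 3492.0/27.0 = 129.3 W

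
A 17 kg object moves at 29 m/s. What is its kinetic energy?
KE = ½mv² = ½(17)(29)² = 7148.5 J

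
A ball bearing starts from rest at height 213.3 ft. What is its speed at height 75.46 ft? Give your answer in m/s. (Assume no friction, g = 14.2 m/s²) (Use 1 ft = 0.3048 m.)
Convert to SI: h₁−h₂ = 42.0136 m
mgh₁ = mgh₂ + ½mv² ⇒ v = √(2g(h₁−h₂)) = √(2·14.2·42.0136) = 34.54 m/s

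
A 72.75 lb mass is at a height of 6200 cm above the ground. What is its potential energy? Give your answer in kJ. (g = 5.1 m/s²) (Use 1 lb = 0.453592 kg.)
Convert to SI: m = 32.9988 kg, h = 62.0 m
PE = mgh = (32.9988)(5.1)(62.0) = 10434.2 J = 10.43 kJ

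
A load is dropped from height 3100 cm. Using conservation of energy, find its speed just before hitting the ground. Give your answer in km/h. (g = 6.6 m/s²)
Convert to SI: h = 31.0 m
mgh = ½mv² ⇒ v = √(2gh) = √(2·6.6·31.0) = 20.2287 m/s = 72.82 km/h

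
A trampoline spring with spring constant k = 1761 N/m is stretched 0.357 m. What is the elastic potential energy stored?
PE = ½kx² = ½(1761)(0.357)² = 112.2 J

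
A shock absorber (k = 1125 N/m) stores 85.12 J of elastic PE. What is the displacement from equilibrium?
x = √(2·PE/k) = √(2·85.12/1125) = 0.389 m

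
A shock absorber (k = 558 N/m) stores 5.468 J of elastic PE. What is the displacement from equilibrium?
x = √(2·PE/k) = √(2·5.468/558) = 0.14 m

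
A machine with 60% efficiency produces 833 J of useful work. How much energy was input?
W_in = W_out/η = 833/0.6 = 1388 J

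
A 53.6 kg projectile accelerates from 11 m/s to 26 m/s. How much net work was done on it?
W = ΔKE = ½m(v₂² − v₁²) = ½(53.6)(26² − 11²) = 14874.0 J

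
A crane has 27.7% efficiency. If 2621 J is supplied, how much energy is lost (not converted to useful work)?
W_lost = W_in(1 − η) = 2621·(1 − 0.277) = 1895 J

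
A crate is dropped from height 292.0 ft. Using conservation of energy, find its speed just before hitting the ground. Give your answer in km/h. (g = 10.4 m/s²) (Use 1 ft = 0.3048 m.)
Convert to SI: h = 89.0016 m
mgh = ½mv² ⇒ v = √(2gh) = √(2·10.4·89.0016) = 43.026 m/s = 154.9 km/h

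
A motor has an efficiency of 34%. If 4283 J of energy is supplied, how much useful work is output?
W_out = η·W_in = 0.34·4283 = 1456.22 J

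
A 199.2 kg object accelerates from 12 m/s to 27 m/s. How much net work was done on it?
W = ΔKE = ½m(v₂² − v₁²) = ½(199.2)(27² − 12²) = 58266.0 J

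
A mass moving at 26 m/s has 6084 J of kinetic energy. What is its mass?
m = 2·KE/v² = 2·6084/(26)² = 18.0 kg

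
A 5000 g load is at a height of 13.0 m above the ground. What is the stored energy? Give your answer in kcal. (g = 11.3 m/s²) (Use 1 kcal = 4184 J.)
Convert to SI: m = 5.0 kg, h = 13.0 m
PE = mgh = (5.0)(11.3)(13.0) = 734.5 J = 0.1755 kcal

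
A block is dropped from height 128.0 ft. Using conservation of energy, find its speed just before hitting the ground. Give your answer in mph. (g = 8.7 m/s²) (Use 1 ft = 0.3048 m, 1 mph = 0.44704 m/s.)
Convert to SI: h = 39.0144 m
mgh = ½mv² ⇒ v = √(2gh) = √(2·8.7·39.0144) = 26.0548 m/s = 58.28 mph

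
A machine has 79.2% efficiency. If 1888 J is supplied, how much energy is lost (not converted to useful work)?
W_lost = W_in(1 − η) = 1888·(1 − 0.792) = 392.7 J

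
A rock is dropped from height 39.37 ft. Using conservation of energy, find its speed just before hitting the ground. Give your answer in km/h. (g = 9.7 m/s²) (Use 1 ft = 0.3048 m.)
Convert to SI: h = 12.0 m
mgh = ½mv² ⇒ v = √(2gh) = √(2·9.7·12.0) = 15.2578 m/s = 54.93 km/h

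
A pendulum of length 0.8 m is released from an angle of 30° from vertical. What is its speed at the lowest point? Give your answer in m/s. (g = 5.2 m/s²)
h = L(1 − cosθ) = 0.8(1 − cos30°) = 0.10718 m
v = √(2gh) = √(2·5.2·0.10718) = 1.056 m/s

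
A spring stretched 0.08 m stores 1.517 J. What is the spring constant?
k = 2·PE/x² = 2·1.517/(0.08)² = 474.1 N/m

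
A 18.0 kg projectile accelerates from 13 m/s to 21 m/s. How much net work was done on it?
W = ΔKE = ½m(v₂² − v₁²) = ½(18.0)(21² − 13²) = 2448.0 J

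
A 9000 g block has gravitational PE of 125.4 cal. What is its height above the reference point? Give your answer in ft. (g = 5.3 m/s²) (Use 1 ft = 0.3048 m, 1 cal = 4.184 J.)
Convert to SI: m = 9.0 kg, PE = 524.674 J
h = PE/(mg) = 524.674/(9.0·5.3) = 10.9994 m = 36.09 ft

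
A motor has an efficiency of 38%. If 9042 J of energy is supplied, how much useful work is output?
W_out = η·W_in = 0.38·9042 = 3435.96 J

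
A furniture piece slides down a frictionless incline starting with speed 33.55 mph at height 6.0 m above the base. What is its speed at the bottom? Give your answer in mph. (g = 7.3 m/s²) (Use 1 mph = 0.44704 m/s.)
Convert to SI: v₀ = 14.9982 m/s, h = 6.0 m
½mv₀² + mgh = ½mv² ⇒ v = √(v₀² + 2gh) = √(14.9982² + 2·7.3·6.0) = 17.679 m/s = 39.55 mph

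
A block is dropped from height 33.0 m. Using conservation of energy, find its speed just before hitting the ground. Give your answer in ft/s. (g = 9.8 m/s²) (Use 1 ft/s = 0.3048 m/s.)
mgh = ½mv² ⇒ v = √(2gh) = √(2·9.8·33.0) = 25.4323 m/s = 83.44 ft/s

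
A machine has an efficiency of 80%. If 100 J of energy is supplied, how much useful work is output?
W_out = η·W_in = 0.8·100 = 80.0 J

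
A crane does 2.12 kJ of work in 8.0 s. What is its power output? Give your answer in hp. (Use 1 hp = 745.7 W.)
Convert to SI: W = 2120.0 J, t = 8.0 s
P = W/t = 2120.0/8.0 = 265.0 W = 0.3554 hp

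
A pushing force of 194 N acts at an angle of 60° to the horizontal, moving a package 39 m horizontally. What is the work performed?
W = F·d·cosθ = (194)(39)cos(60°) = 3783 J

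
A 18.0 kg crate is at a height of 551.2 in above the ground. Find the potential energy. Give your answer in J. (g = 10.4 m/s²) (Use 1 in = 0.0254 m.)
Convert to SI: m = 18.0 kg, h = 14.0005 m
PE = mgh = (18.0)(10.4)(14.0005) = 2621 J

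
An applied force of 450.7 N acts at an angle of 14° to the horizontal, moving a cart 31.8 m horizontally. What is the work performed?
W = F·d·cosθ = (450.7)(31.8)cos(14°) = 13910 J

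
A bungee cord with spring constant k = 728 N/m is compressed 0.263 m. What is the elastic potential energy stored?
PE = ½kx² = ½(728)(0.263)² = 25.18 J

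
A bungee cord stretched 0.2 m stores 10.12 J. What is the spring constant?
k = 2·PE/x² = 2·10.12/(0.2)² = 506.0 N/m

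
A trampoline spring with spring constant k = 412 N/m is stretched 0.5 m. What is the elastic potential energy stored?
PE = ½kx² = ½(412)(0.5)² = 51.5 J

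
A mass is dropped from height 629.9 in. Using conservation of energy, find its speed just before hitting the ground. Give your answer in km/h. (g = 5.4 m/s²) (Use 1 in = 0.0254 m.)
Convert to SI: h = 15.9995 m
mgh = ½mv² ⇒ v = √(2gh) = √(2·5.4·15.9995) = 13.1451 m/s = 47.32 km/h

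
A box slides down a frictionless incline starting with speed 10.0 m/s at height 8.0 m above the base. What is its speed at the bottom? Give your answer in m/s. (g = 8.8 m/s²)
½mv₀² + mgh = ½mv² ⇒ v = √(v₀² + 2gh) = √(10.0² + 2·8.8·8.0) = 15.52 m/s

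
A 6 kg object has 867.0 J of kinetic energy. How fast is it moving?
v = √(2·KE/m) = √(2·867.0/6) = 17.0 m/s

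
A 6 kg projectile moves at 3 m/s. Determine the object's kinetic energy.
KE = ½mv² = ½(6)(3)² = 27.0 J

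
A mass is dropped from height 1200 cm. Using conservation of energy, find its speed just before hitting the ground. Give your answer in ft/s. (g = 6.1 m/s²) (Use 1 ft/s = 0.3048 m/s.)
Convert to SI: h = 12.0 m
mgh = ½mv² ⇒ v = √(2gh) = √(2·6.1·12.0) = 12.0996 m/s = 39.7 ft/s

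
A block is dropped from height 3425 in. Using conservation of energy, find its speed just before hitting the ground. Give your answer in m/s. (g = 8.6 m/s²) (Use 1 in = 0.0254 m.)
Convert to SI: h = 86.995 m
mgh = ½mv² ⇒ v = √(2gh) = √(2·8.6·86.995) = 38.68 m/s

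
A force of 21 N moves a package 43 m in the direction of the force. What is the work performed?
W = F·d = (21)(43) = 903.0 J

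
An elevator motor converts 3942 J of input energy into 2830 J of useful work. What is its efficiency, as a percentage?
η = W_out/W_in = 2830/3942 = 71.79%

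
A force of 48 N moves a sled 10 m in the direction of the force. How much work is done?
W = F·d = (48)(10) = 480.0 J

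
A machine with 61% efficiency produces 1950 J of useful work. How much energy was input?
W_in = W_out/η = 1950/0.61 = 3197 J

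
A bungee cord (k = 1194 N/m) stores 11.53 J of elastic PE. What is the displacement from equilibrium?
x = √(2·PE/k) = √(2·11.53/1194) = 0.139 m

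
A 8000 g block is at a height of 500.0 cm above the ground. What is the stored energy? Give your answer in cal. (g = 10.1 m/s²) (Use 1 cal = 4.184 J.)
Convert to SI: m = 8.0 kg, h = 5.0 m
PE = mgh = (8.0)(10.1)(5.0) = 404.0 J = 96.56 cal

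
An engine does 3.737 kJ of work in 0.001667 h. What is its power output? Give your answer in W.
Convert to SI: W = 3737.0 J, t = 6.0012 s
P = W/t = 3737.0/6.0012 = 622.7 W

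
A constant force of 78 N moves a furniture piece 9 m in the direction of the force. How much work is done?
W = F·d = (78)(9) = 702.0 J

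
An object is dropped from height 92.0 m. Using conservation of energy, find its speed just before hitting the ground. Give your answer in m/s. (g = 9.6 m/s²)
mgh = ½mv² ⇒ v = √(2gh) = √(2·9.6·92.0) = 42.03 m/s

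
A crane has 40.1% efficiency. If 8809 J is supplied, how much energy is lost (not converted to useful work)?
W_lost = W_in(1 − η) = 8809·(1 − 0.401) = 5277 J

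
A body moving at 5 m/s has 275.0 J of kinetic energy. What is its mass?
m = 2·KE/v² = 2·275.0/(5)² = 22.0 kg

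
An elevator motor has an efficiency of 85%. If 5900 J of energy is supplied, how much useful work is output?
W_out = η·W_in = 0.85·5900 = 5015.0 J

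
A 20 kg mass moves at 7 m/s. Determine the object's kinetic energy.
KE = ½mv² = ½(20)(7)² = 490.0 J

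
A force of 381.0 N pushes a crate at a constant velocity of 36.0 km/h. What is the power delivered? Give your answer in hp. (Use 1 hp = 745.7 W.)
Convert to SI: F = 381.0 N, v = 10.0 m/s
P = Fv = (381.0)(10.0) = 3810.0 W = 5.109 hp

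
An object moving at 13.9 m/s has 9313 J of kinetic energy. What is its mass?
m = 2·KE/v² = 2·9313/(13.9)² = 96.4 kg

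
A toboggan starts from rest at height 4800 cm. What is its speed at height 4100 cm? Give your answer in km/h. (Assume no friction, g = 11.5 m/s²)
Convert to SI: h₁−h₂ = 7.0 m
mgh₁ = mgh₂ + ½mv² ⇒ v = √(2g(h₁−h₂)) = √(2·11.5·7.0) = 12.6886 m/s = 45.68 km/h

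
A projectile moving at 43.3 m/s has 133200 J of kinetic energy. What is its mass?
m = 2·KE/v² = 2·133200/(43.3)² = 142.1 kg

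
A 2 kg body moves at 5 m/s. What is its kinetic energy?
KE = ½mv² = ½(2)(5)² = 25.0 J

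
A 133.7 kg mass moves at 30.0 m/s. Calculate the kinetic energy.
KE = ½mv² = ½(133.7)(30.0)² = 60170 J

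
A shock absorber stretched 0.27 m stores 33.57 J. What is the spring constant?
k = 2·PE/x² = 2·33.57/(0.27)² = 921.0 N/m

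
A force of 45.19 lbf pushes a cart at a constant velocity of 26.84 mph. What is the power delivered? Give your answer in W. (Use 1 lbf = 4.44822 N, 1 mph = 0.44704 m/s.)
Convert to SI: F = 201.015 N, v = 11.9986 m/s
P = Fv = (201.015)(11.9986) = 2412 W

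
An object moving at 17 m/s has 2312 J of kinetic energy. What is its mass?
m = 2·KE/v² = 2·2312/(17)² = 16.0 kg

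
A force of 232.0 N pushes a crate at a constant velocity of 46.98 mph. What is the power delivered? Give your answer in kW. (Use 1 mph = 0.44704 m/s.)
Convert to SI: F = 232.0 N, v = 21.0019 m/s
P = Fv = (232.0)(21.0019) = 4872.45 W = 4.872 kW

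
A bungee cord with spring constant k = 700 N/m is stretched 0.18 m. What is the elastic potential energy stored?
PE = ½kx² = ½(700)(0.18)² = 11.34 J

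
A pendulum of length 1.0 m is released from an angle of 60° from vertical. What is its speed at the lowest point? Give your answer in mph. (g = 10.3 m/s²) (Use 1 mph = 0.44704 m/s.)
h = L(1 − cosθ) = 1.0(1 − cos60°) = 0.5 m
v = √(2gh) = √(2·10.3·0.5) = 3.20936 m/s = 7.179 mph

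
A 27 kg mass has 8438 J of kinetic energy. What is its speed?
v = √(2·KE/m) = √(2·8438/27) = 25.0 m/s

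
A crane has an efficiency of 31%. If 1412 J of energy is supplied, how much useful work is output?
W_out = η·W_in = 0.31·1412 = 437.72 J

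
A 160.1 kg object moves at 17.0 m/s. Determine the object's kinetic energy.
KE = ½mv² = ½(160.1)(17.0)² = 23130 J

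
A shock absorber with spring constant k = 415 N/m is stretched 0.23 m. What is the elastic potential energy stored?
PE = ½kx² = ½(415)(0.23)² = 10.98 J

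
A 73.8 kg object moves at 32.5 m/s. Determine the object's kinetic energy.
KE = ½mv² = ½(73.8)(32.5)² = 38980 J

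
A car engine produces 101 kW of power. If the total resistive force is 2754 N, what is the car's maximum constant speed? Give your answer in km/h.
P = Fv ⇒ v = P/F = 101000 W/2754.0 N = 36.6739 m/s = 132.0 km/h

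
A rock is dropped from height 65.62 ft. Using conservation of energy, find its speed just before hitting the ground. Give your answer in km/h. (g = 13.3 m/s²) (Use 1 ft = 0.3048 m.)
Convert to SI: h = 20.001 m
mgh = ½mv² ⇒ v = √(2gh) = √(2·13.3·20.001) = 23.0657 m/s = 83.04 km/h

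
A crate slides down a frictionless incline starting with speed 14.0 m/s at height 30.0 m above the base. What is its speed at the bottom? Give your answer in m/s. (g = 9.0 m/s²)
½mv₀² + mgh = ½mv² ⇒ v = √(v₀² + 2gh) = √(14.0² + 2·9.0·30.0) = 27.13 m/s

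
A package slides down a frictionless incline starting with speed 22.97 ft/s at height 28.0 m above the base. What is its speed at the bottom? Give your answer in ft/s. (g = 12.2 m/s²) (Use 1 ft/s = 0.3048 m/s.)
Convert to SI: v₀ = 7.00126 m/s, h = 28.0 m
½mv₀² + mgh = ½mv² ⇒ v = √(v₀² + 2gh) = √(7.00126² + 2·12.2·28.0) = 27.0595 m/s = 88.78 ft/s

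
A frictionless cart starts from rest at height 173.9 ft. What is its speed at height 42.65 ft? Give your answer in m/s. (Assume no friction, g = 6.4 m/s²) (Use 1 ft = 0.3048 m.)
Convert to SI: h₁−h₂ = 40.005 m
mgh₁ = mgh₂ + ½mv² ⇒ v = √(2g(h₁−h₂)) = √(2·6.4·40.005) = 22.63 m/s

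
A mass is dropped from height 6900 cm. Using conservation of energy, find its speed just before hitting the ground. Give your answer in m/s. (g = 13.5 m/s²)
Convert to SI: h = 69.0 m
mgh = ½mv² ⇒ v = √(2gh) = √(2·13.5·69.0) = 43.16 m/s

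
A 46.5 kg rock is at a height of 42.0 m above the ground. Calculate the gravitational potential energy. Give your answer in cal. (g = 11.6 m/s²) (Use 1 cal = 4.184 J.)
PE = mgh = (46.5)(11.6)(42.0) = 22654.8 J = 5415 cal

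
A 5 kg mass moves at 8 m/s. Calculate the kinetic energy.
KE = ½mv² = ½(5)(8)² = 160.0 J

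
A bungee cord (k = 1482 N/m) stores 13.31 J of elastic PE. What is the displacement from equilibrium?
x = √(2·PE/k) = √(2·13.31/1482) = 0.134 m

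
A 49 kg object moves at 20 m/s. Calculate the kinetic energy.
KE = ½mv² = ½(49)(20)² = 9800.0 J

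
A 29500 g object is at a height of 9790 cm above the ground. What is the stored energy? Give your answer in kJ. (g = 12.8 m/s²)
Convert to SI: m = 29.5 kg, h = 97.9 m
PE = mgh = (29.5)(12.8)(97.9) = 36967.0 J = 36.97 kJ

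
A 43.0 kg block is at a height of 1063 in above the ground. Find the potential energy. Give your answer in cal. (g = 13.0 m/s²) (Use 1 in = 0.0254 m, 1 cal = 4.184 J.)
Convert to SI: m = 43.0 kg, h = 27.0002 m
PE = mgh = (43.0)(13.0)(27.0002) = 15093.1 J = 3607 cal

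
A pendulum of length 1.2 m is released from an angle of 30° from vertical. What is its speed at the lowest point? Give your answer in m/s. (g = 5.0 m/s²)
h = L(1 − cosθ) = 1.2(1 − cos30°) = 0.16077 m
v = √(2gh) = √(2·5.0·0.16077) = 1.268 m/s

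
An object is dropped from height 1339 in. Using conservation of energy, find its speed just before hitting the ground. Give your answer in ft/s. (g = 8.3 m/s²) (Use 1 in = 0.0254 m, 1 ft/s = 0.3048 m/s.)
Convert to SI: h = 34.0106 m
mgh = ½mv² ⇒ v = √(2gh) = √(2·8.3·34.0106) = 23.7608 m/s = 77.96 ft/s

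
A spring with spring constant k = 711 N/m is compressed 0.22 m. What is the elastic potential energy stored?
PE = ½kx² = ½(711)(0.22)² = 17.21 J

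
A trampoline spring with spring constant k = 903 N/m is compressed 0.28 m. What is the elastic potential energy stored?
PE = ½kx² = ½(903)(0.28)² = 35.4 J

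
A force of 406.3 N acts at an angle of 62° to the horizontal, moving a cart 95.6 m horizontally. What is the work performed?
W = F·d·cosθ = (406.3)(95.6)cos(62°) = 18240 J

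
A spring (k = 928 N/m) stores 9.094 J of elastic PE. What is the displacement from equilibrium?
x = √(2·PE/k) = √(2·9.094/928) = 0.14 m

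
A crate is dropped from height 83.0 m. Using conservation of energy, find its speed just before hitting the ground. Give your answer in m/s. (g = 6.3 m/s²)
mgh = ½mv² ⇒ v = √(2gh) = √(2·6.3·83.0) = 32.34 m/s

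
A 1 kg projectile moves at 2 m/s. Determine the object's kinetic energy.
KE = ½mv² = ½(1)(2)² = 2.0 J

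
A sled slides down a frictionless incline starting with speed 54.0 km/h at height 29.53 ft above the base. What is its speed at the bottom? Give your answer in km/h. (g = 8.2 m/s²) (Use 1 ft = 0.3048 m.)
Convert to SI: v₀ = 15.0 m/s, h = 9.00074 m
½mv₀² + mgh = ½mv² ⇒ v = √(v₀² + 2gh) = √(15.0² + 2·8.2·9.00074) = 19.3032 m/s = 69.49 km/h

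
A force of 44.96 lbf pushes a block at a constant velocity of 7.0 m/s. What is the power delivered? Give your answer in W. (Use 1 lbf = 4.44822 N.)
Convert to SI: F = 199.992 N, v = 7.0 m/s
P = Fv = (199.992)(7.0) = 1400 W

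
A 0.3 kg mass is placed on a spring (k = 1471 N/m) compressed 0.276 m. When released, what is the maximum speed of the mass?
½kx² = ½mv² ⇒ v = x√(k/m) = (0.276)√(1471/0.3) = 19.33 m/s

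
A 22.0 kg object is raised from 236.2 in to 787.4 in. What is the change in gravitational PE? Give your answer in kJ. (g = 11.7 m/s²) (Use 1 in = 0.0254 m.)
Convert to SI: m = 22.0 kg, Δh = 14.0005 m
ΔPE = mgΔh = (22.0)(11.7)(14.0005) = 3603.72 J = 3.604 kJ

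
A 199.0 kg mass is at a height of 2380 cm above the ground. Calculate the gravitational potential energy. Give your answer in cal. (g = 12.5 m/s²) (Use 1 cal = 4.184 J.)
Convert to SI: m = 199.0 kg, h = 23.8 m
PE = mgh = (199.0)(12.5)(23.8) = 59202.5 J = 14150 cal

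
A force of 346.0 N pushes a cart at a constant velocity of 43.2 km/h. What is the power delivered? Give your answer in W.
Convert to SI: F = 346.0 N, v = 12.0 m/s
P = Fv = (346.0)(12.0) = 4152 W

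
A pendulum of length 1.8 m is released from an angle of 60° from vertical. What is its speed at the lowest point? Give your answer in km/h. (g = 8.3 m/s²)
h = L(1 − cosθ) = 1.8(1 − cos60°) = 0.9 m
v = √(2gh) = √(2·8.3·0.9) = 3.86523 m/s = 13.91 km/h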